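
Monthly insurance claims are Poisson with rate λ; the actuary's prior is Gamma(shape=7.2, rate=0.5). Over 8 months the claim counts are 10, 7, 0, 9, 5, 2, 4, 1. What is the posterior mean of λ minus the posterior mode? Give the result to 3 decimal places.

Σ counts = 38. Posterior: Gamma(shape = 7.2+38 = 45.2, rate = 0.5+8 = 8.5).
Mode = (α−1)/β = 44.2/8.5 = 5.200.
Mean = α/β = 45.2/8.5 = 5.318.
Difference = 5.318 − 5.200 = 0.118.
Right-skewed posterior ⇒ mode < mean.

0.118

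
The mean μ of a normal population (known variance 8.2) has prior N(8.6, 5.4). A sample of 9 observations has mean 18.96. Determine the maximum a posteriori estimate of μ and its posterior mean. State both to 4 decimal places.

Posterior for μ is Normal. Precision-weighted mean: (1/5.4·8.6 + 9/8.2·18.96) / (1/5.4 + 9/8.2) = 17.4644.
A Normal posterior is symmetric, so mode = mean.

MAP = 17.4644, posterior mean = 17.4644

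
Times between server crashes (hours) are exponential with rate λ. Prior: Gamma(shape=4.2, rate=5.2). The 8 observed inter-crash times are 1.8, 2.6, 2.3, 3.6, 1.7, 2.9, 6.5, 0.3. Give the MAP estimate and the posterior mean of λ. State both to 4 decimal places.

MAP = 0.4164, posterior mean = 0.4535

Σ times = 21.7. Posterior: Gamma(shape = 4.2+8 = 12.2, rate = 5.2+21.7 = 26.9).
Mode = (α−1)/β = 11.2/26.9 = 0.4164.
Mean = α/β = 12.2/26.9 = 0.4535.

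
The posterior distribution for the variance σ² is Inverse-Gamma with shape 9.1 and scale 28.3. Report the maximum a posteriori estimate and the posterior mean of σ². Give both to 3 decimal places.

Mode = β/(α+1) = 28.3/10.1 = 2.802.
Mean = β/(α−1) = 28.3/8.1 = 3.494.

maximum a posteriori estimate = 2.802, posterior mean = 3.494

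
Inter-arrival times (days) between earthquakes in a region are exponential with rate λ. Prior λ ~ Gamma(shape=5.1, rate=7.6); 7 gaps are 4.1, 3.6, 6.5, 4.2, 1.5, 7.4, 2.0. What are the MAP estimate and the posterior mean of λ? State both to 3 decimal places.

Σ times = 29.3. Posterior: Gamma(shape = 5.1+7 = 12.1, rate = 7.6+29.3 = 36.9).
Mode = (α−1)/β = 11.1/36.9 = 0.301.
Mean = α/β = 12.1/36.9 = 0.328.

MAP estimate = 0.301, posterior mean = 0.328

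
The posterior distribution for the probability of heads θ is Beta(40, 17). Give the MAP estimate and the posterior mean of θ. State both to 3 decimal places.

θ_MAP = 0.709, E[θ|data] = 0.702

Mode = (40−1)/(40+17−2) = 39/55 = 0.709.
Mean = 40/(40+17) = 40/57 = 0.702.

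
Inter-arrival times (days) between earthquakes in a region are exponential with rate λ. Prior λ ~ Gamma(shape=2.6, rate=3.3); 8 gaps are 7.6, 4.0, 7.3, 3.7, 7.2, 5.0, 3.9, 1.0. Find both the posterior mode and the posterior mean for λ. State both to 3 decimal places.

Σ times = 39.7. Posterior: Gamma(shape = 2.6+8 = 10.6, rate = 3.3+39.7 = 43.0).
Mode = (α−1)/β = 9.6/43.0 = 0.223.
Mean = α/β = 10.6/43.0 = 0.247.
Mean > mode: the posterior has a right tail.

posterior mode = 0.223, posterior mean = 0.247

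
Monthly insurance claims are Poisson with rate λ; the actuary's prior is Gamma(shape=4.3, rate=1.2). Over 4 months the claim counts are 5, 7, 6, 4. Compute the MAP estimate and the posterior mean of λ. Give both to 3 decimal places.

MAP estimate = 4.865, posterior mean = 5.058

Σ counts = 22. Posterior: Gamma(shape = 4.3+22 = 26.3, rate = 1.2+4 = 5.2).
Mode = (α−1)/β = 25.3/5.2 = 4.865.
Mean = α/β = 26.3/5.2 = 5.058.
The posterior is right-skewed, so the mean exceeds the mode.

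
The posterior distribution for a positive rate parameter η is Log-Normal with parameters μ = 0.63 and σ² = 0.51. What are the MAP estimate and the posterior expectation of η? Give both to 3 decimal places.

MAP = 1.127, posterior mean = 2.423

Mode = exp(μ − σ²) = exp(0.12) = 1.127.
Mean = exp(μ + σ²/2) = exp(0.885) = 2.423.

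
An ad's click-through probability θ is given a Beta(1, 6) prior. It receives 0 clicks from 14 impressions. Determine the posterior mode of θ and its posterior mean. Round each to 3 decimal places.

MAP = 0.000; posterior mean = 0.048

Posterior: Beta(1+0, 6+14) = Beta(1, 20).
Since α = 1 ≤ 1 and β > 1, the Beta density is monotone decreasing on [0,1]; the mode is at 0.
Mean = 1/(1+20) = 0.048.
The mean is pulled above the mode by the posterior's right skew.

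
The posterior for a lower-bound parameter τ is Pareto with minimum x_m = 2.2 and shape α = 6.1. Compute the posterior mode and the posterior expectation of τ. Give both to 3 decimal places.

The Pareto density is strictly decreasing on [x_m, ∞), so the mode is x_m = 2.200.
Mean = α·x_m/(α−1) = 6.1·2.2/5.1 = 2.631.

MAP: 2.200. Posterior mean: 2.631.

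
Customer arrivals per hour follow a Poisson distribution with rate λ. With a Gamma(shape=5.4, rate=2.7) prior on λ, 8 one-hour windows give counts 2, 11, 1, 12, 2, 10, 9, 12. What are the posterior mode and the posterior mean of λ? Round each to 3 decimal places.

MAP = 5.925, posterior mean = 6.019

Σ counts = 59. Posterior: Gamma(shape = 5.4+59 = 64.4, rate = 2.7+8 = 10.7).
Mode = (α−1)/β = 63.4/10.7 = 5.925.
Mean = α/β = 64.4/10.7 = 6.019.
The mean is pulled above the mode by the posterior's right skew.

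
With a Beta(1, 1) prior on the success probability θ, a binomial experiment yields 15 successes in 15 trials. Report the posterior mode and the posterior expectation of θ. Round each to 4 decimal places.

Posterior: Beta(1+15, 1+0) = Beta(16, 1).
Since β = 1 ≤ 1 and α > 1, the Beta density is monotone increasing on [0,1]; the mode is at 1.
Mean = 16/(16+1) = 0.9412.
The mean is pulled below the mode by the posterior's left skew.

θ_MAP = 1.0000, E[θ|data] = 0.9412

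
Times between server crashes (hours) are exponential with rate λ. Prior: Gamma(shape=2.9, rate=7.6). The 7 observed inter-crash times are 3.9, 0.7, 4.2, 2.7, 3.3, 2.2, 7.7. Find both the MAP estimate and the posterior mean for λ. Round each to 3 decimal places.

Σ times = 24.7. Posterior: Gamma(shape = 2.9+7 = 9.9, rate = 7.6+24.7 = 32.3).
Mode = (α−1)/β = 8.9/32.3 = 0.276.
Mean = α/β = 9.9/32.3 = 0.307.

MAP = 0.276; posterior mean = 0.307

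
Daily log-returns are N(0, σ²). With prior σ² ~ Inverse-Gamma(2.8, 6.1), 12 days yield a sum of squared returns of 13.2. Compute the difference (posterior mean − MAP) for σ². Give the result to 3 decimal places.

Posterior: Inverse-Gamma(shape = 2.8+12/2 = 8.8, scale = 6.1+13.2/2 = 12.7).
Mode = β/(α+1) = 12.7/9.8 = 1.296.
Mean = β/(α−1) = 12.7/7.8 = 1.628.
Difference = 1.628 − 1.296 = 0.332.
The posterior is right-skewed, so the mean exceeds the mode.

0.332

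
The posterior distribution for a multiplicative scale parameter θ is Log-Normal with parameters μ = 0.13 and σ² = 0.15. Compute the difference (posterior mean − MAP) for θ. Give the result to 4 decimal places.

Mode = exp(μ − σ²) = exp(-0.02) = 0.9802.
Mean = exp(μ + σ²/2) = exp(0.205) = 1.2275.
Difference = 1.2275 − 0.9802 = 0.2473.
The posterior is right-skewed, so the mean exceeds the mode.

0.2473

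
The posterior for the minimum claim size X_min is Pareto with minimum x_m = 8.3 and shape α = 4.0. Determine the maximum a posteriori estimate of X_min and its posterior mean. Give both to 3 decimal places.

The Pareto density is strictly decreasing on [x_m, ∞), so the mode is x_m = 8.300.
Mean = α·x_m/(α−1) = 4.0·8.3/3.0 = 11.067.

X_min_MAP = 8.300, E[X_min|data] = 11.067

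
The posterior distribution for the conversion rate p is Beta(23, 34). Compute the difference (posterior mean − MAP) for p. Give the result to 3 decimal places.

0.004

Mode = (23−1)/(23+34−2) = 22/55 = 0.400.
Mean = 23/(23+34) = 23/57 = 0.404.
Difference = 0.404 − 0.400 = 0.004.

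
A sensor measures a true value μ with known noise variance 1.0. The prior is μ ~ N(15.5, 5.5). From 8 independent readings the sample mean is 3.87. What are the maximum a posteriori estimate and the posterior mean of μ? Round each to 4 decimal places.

Posterior for μ is Normal. Precision-weighted mean: (1/5.5·15.5 + 8/1.0·3.87) / (1/5.5 + 8/1.0) = 4.1284.
A Normal posterior is symmetric, so mode = mean.

MAP = 4.1284, posterior mean = 4.1284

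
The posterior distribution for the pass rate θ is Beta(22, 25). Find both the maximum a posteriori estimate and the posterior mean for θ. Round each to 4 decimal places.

Mode = (22−1)/(22+25−2) = 21/45 = 0.4667.
Mean = 22/(22+25) = 22/47 = 0.4681.

MAP = 0.4667; posterior mean = 0.4681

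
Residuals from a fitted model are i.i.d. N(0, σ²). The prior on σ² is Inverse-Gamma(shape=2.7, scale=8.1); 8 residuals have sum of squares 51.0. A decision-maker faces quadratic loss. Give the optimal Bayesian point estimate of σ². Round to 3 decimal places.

Posterior: Inverse-Gamma(shape = 2.7+8/2 = 6.7, scale = 8.1+51.0/2 = 33.6).
Mode = β/(α+1) = 33.6/7.7 = 4.364.
Mean = β/(α−1) = 33.6/5.7 = 5.895.
Quadratic loss ⇒ the optimal estimator is the posterior mean.

5.895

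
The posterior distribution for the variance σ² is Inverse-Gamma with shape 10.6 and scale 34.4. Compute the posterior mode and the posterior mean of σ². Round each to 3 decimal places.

Mode = β/(α+1) = 34.4/11.6 = 2.966.
Mean = β/(α−1) = 34.4/9.6 = 3.583.

posterior mode = 2.966, posterior mean = 3.583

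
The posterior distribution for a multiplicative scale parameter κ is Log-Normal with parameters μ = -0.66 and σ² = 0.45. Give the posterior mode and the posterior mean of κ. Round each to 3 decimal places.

posterior mode = 0.330, posterior mean = 0.647

Mode = exp(μ − σ²) = exp(-1.11) = 0.330.
Mean = exp(μ + σ²/2) = exp(-0.435) = 0.647.
Right-skewed posterior ⇒ mode < mean.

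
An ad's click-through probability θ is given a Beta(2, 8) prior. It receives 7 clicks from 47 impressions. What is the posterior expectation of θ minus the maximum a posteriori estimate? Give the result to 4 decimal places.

Posterior: Beta(2+7, 8+40) = Beta(9, 48).
Mode = (9−1)/(9+48−2) = 8/55 = 0.1455.
Mean = 9/(9+48) = 9/57 = 0.1579.
Difference = 0.1579 − 0.1455 = 0.0124.
Mean > mode: the posterior has a right tail.

0.0124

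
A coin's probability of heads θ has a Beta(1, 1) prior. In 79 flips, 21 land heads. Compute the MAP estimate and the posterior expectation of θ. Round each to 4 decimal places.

Posterior: Beta(1+21, 1+58) = Beta(22, 59).
Mode = (22−1)/(22+59−2) = 21/79 = 0.2658.
With a flat prior the MAP equals the MLE, 21/79.
Mean = 22/(22+59) = 22/81 = 0.2716.

θ_MAP = 0.2658, E[θ|data] = 0.2716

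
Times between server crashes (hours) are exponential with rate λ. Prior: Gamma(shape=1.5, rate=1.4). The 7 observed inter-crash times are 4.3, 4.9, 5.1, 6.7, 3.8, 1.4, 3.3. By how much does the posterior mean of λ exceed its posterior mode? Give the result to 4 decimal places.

Σ times = 29.5. Posterior: Gamma(shape = 1.5+7 = 8.5, rate = 1.4+29.5 = 30.9).
Mode = (α−1)/β = 7.5/30.9 = 0.2427.
Mean = α/β = 8.5/30.9 = 0.2751.
Difference = 0.2751 − 0.2427 = 0.0324.
The mean is pulled above the mode by the posterior's right skew.

0.0324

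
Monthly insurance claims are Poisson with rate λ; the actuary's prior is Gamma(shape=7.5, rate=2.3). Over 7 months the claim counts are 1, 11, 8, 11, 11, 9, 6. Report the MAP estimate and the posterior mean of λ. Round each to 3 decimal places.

MAP = 6.828, posterior mean = 6.935

Σ counts = 57. Posterior: Gamma(shape = 7.5+57 = 64.5, rate = 2.3+7 = 9.3).
Mode = (α−1)/β = 63.5/9.3 = 6.828.
Mean = α/β = 64.5/9.3 = 6.935.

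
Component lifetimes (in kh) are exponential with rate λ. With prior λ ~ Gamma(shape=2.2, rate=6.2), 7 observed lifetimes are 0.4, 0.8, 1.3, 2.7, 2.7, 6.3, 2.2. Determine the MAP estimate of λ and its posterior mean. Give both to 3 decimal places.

Σ times = 16.4. Posterior: Gamma(shape = 2.2+7 = 9.2, rate = 6.2+16.4 = 22.6).
Mode = (α−1)/β = 8.2/22.6 = 0.363.
Mean = α/β = 9.2/22.6 = 0.407.
The mean is pulled above the mode by the posterior's right skew.

MAP = 0.363; posterior mean = 0.407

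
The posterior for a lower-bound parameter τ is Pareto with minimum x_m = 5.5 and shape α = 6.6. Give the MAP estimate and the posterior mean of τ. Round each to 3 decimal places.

The Pareto density is strictly decreasing on [x_m, ∞), so the mode is x_m = 5.500.
Mean = α·x_m/(α−1) = 6.6·5.5/5.6 = 6.482.

MAP = 5.500; posterior mean = 6.482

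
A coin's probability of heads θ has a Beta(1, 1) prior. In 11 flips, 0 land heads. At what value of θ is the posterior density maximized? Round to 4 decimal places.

0.0000

Posterior: Beta(1+0, 1+11) = Beta(1, 12).
Since α = 1 ≤ 1 and β > 1, the Beta density is monotone decreasing on [0,1]; the mode is at 0.
Mean = 1/(1+12) = 0.0769.
This is the posterior mode — the MAP estimate.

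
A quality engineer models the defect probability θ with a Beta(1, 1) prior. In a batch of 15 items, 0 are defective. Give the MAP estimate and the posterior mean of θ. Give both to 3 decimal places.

Posterior: Beta(1+0, 1+15) = Beta(1, 16).
Since α = 1 ≤ 1 and β > 1, the Beta density is monotone decreasing on [0,1]; the mode is at 0.
Mean = 1/(1+16) = 0.059.
Mean > mode: the posterior has a right tail.

MAP = 0.000, posterior mean = 0.059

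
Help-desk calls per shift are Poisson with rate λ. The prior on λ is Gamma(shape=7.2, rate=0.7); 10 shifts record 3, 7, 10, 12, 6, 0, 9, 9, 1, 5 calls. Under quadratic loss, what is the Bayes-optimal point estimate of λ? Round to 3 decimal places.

6.467

Σ counts = 62. Posterior: Gamma(shape = 7.2+62 = 69.2, rate = 0.7+10 = 10.7).
Mode = (α−1)/β = 68.2/10.7 = 6.374.
Mean = α/β = 69.2/10.7 = 6.467.
Quadratic loss ⇒ the optimal estimator is the posterior mean.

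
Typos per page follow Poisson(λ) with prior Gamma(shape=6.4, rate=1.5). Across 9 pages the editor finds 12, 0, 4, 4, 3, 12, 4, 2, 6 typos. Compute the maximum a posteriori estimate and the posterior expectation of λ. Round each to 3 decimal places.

λ_MAP = 4.990, E[λ|data] = 5.086

Σ counts = 47. Posterior: Gamma(shape = 6.4+47 = 53.4, rate = 1.5+9 = 10.5).
Mode = (α−1)/β = 52.4/10.5 = 4.990.
Mean = α/β = 53.4/10.5 = 5.086.
The mean is pulled above the mode by the posterior's right skew.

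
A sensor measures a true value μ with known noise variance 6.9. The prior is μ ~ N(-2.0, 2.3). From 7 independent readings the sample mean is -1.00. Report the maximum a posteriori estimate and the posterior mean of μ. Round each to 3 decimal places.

Posterior for μ is Normal. Precision-weighted mean: (1/2.3·-2.0 + 7/6.9·-1.00) / (1/2.3 + 7/6.9) = -1.300.
A Normal posterior is symmetric, so mode = mean.

MAP = -1.300, posterior mean = -1.300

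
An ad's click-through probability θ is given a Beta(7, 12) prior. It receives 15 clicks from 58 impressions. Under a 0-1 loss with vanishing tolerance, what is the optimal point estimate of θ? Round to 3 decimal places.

Posterior: Beta(7+15, 12+43) = Beta(22, 55).
Mode = (22−1)/(22+55−2) = 21/75 = 0.280.
Mean = 22/(22+55) = 22/77 = 0.286.
This is the posterior mode — the MAP estimate.

0.280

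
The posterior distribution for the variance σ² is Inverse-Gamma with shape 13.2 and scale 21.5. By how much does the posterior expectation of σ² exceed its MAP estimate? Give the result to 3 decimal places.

0.248

Mode = β/(α+1) = 21.5/14.2 = 1.514.
Mean = β/(α−1) = 21.5/12.2 = 1.762.
Difference = 1.762 − 1.514 = 0.248.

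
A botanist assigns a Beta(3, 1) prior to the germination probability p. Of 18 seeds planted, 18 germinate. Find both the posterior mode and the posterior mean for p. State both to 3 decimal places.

Posterior: Beta(3+18, 1+0) = Beta(21, 1).
Since β = 1 ≤ 1 and α > 1, the Beta density is monotone increasing on [0,1]; the mode is at 1.
Mean = 21/(21+1) = 0.955.
Left-skewed posterior ⇒ mean < mode.

MAP = 1.000; posterior mean = 0.955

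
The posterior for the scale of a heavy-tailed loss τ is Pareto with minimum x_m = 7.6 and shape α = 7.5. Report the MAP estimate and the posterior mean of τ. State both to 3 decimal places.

The Pareto density is strictly decreasing on [x_m, ∞), so the mode is x_m = 7.600.
Mean = α·x_m/(α−1) = 7.5·7.6/6.5 = 8.769.

MAP = 7.600, posterior mean = 8.769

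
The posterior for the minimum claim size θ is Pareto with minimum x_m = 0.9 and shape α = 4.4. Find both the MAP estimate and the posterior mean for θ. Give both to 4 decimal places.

The Pareto density is strictly decreasing on [x_m, ∞), so the mode is x_m = 0.9000.
Mean = α·x_m/(α−1) = 4.4·0.9/3.4 = 1.1647.

MAP = 0.9000; posterior mean = 1.1647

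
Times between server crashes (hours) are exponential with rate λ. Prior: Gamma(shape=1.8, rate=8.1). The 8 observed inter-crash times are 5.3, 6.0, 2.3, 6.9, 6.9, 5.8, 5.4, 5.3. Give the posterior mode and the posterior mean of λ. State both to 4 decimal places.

Σ times = 43.9. Posterior: Gamma(shape = 1.8+8 = 9.8, rate = 8.1+43.9 = 52.0).
Mode = (α−1)/β = 8.8/52.0 = 0.1692.
Mean = α/β = 9.8/52.0 = 0.1885.
The posterior is right-skewed, so the mean exceeds the mode.

MAP = 0.1692, posterior mean = 0.1885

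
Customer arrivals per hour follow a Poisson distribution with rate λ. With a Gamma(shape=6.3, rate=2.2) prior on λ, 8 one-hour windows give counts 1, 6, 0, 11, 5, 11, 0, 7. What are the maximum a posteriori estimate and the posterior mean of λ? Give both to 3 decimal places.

MAP = 4.539; posterior mean = 4.637

Σ counts = 41. Posterior: Gamma(shape = 6.3+41 = 47.3, rate = 2.2+8 = 10.2).
Mode = (α−1)/β = 46.3/10.2 = 4.539.
Mean = α/β = 47.3/10.2 = 4.637.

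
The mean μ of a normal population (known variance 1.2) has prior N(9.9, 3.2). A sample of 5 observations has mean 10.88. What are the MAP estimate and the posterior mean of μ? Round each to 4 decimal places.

MAP estimate = 10.8116, posterior mean = 10.8116

Posterior for μ is Normal. Precision-weighted mean: (1/3.2·9.9 + 5/1.2·10.88) / (1/3.2 + 5/1.2) = 10.8116.
A Normal posterior is symmetric, so mode = mean.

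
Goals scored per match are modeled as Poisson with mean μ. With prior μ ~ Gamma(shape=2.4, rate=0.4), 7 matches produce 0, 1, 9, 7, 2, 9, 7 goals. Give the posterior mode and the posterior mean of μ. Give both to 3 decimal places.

Σ counts = 35. Posterior: Gamma(shape = 2.4+35 = 37.4, rate = 0.4+7 = 7.4).
Mode = (α−1)/β = 36.4/7.4 = 4.919.
Mean = α/β = 37.4/7.4 = 5.054.
Mean > mode: the posterior has a right tail.

MAP = 4.919, posterior mean = 5.054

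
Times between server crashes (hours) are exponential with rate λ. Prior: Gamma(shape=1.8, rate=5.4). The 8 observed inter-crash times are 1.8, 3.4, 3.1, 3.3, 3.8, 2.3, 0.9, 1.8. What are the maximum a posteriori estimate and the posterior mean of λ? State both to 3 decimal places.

maximum a posteriori estimate = 0.341, posterior mean = 0.380

Σ times = 20.4. Posterior: Gamma(shape = 1.8+8 = 9.8, rate = 5.4+20.4 = 25.8).
Mode = (α−1)/β = 8.8/25.8 = 0.341.
Mean = α/β = 9.8/25.8 = 0.380.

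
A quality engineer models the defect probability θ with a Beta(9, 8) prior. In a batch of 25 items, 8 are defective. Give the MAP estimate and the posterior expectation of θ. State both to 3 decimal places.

θ_MAP = 0.400, E[θ|data] = 0.405

Posterior: Beta(9+8, 8+17) = Beta(17, 25).
Mode = (17−1)/(17+25−2) = 16/40 = 0.400.
Mean = 17/(17+25) = 17/42 = 0.405.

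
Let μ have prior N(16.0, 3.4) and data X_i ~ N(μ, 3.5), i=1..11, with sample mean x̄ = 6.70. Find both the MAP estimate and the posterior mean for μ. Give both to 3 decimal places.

Posterior for μ is Normal. Precision-weighted mean: (1/3.4·16.0 + 11/3.5·6.70) / (1/3.4 + 11/3.5) = 7.496.
A Normal posterior is symmetric, so mode = mean.

MAP estimate = 7.496, posterior mean = 7.496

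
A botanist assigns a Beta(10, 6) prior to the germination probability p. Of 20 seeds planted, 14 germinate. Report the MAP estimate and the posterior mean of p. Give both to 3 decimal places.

Posterior: Beta(10+14, 6+6) = Beta(24, 12).
Mode = (24−1)/(24+12−2) = 23/34 = 0.676.
Mean = 24/(24+12) = 24/36 = 0.667.

p_MAP = 0.676, E[p|data] = 0.667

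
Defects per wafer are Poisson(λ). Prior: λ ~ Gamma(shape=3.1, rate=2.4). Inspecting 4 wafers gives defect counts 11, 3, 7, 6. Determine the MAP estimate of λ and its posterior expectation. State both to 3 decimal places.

MAP = 4.547, posterior mean = 4.703

Σ counts = 27. Posterior: Gamma(shape = 3.1+27 = 30.1, rate = 2.4+4 = 6.4).
Mode = (α−1)/β = 29.1/6.4 = 4.547.
Mean = α/β = 30.1/6.4 = 4.703.
The posterior is right-skewed, so the mean exceeds the mode.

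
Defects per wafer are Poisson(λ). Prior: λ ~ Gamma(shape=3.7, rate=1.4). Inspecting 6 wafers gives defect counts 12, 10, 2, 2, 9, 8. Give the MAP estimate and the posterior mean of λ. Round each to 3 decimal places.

MAP = 6.176; posterior mean = 6.311

Σ counts = 43. Posterior: Gamma(shape = 3.7+43 = 46.7, rate = 1.4+6 = 7.4).
Mode = (α−1)/β = 45.7/7.4 = 6.176.
Mean = α/β = 46.7/7.4 = 6.311.
The mean is pulled above the mode by the posterior's right skew.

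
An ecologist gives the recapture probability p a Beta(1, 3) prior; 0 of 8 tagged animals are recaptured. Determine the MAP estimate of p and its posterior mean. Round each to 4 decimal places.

MAP = 0.0000, posterior mean = 0.0833

Posterior: Beta(1+0, 3+8) = Beta(1, 11).
Since α = 1 ≤ 1 and β > 1, the Beta density is monotone decreasing on [0,1]; the mode is at 0.
Mean = 1/(1+11) = 0.0833.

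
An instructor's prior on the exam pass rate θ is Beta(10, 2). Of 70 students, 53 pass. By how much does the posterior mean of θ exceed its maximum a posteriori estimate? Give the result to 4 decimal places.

-0.0067

Posterior: Beta(10+53, 2+17) = Beta(63, 19).
Mode = (63−1)/(63+19−2) = 62/80 = 0.7750.
Mean = 63/(63+19) = 63/82 = 0.7683.
Difference = 0.7683 − 0.7750 = -0.0067.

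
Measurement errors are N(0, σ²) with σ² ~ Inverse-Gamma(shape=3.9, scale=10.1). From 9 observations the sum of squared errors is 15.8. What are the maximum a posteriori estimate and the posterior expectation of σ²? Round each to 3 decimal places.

Posterior: Inverse-Gamma(shape = 3.9+9/2 = 8.4, scale = 10.1+15.8/2 = 18.0).
Mode = β/(α+1) = 18.0/9.4 = 1.915.
Mean = β/(α−1) = 18.0/7.4 = 2.432.
The mean is pulled above the mode by the posterior's right skew.

σ²_MAP = 1.915, E[σ²|data] = 2.432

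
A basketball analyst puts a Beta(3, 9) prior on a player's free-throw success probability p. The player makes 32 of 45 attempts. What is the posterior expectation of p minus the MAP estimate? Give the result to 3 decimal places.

Posterior: Beta(3+32, 9+13) = Beta(35, 22).
Mode = (35−1)/(35+22−2) = 34/55 = 0.618.
Mean = 35/(35+22) = 35/57 = 0.614.
Difference = 0.614 − 0.618 = -0.004.
Left-skewed posterior ⇒ mean < mode.

-0.004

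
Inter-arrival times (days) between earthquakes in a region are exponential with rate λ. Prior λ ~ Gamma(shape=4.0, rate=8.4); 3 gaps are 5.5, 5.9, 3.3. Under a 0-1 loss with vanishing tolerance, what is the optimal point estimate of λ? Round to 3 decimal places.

Σ times = 14.7. Posterior: Gamma(shape = 4.0+3 = 7.0, rate = 8.4+14.7 = 23.1).
Mode = (α−1)/β = 6.0/23.1 = 0.260.
Mean = α/β = 7.0/23.1 = 0.303.
This is the posterior mode — the MAP estimate.

0.260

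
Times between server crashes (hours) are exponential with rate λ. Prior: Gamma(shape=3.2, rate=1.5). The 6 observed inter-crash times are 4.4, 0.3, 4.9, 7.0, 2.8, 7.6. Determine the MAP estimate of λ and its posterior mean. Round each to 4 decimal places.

Σ times = 27.0. Posterior: Gamma(shape = 3.2+6 = 9.2, rate = 1.5+27.0 = 28.5).
Mode = (α−1)/β = 8.2/28.5 = 0.2877.
Mean = α/β = 9.2/28.5 = 0.3228.

MAP = 0.2877, posterior mean = 0.3228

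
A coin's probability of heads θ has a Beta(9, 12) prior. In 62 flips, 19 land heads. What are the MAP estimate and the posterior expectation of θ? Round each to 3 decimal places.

Posterior: Beta(9+19, 12+43) = Beta(28, 55).
Mode = (28−1)/(28+55−2) = 27/81 = 0.333.
Mean = 28/(28+55) = 28/83 = 0.337.

MAP: 0.333. Posterior mean: 0.337.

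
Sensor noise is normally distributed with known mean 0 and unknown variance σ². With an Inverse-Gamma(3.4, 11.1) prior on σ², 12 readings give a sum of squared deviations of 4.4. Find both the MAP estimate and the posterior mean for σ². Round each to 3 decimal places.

MAP = 1.279; posterior mean = 1.583

Posterior: Inverse-Gamma(shape = 3.4+12/2 = 9.4, scale = 11.1+4.4/2 = 13.3).
Mode = β/(α+1) = 13.3/10.4 = 1.279.
Mean = β/(α−1) = 13.3/8.4 = 1.583.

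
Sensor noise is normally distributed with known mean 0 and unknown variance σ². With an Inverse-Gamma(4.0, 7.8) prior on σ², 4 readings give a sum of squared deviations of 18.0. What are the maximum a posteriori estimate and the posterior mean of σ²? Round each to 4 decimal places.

MAP = 2.4000, posterior mean = 3.3600

Posterior: Inverse-Gamma(shape = 4.0+4/2 = 6.0, scale = 7.8+18.0/2 = 16.8).
Mode = β/(α+1) = 16.8/7.0 = 2.4000.
Mean = β/(α−1) = 16.8/5.0 = 3.3600.
Right-skewed posterior ⇒ mode < mean.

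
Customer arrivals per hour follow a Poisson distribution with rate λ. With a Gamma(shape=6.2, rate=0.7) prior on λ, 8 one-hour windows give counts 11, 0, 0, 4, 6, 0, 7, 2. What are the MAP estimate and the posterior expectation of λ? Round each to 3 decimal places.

MAP estimate = 4.046, posterior expectation = 4.161

Σ counts = 30. Posterior: Gamma(shape = 6.2+30 = 36.2, rate = 0.7+8 = 8.7).
Mode = (α−1)/β = 35.2/8.7 = 4.046.
Mean = α/β = 36.2/8.7 = 4.161.
Right-skewed posterior ⇒ mode < mean.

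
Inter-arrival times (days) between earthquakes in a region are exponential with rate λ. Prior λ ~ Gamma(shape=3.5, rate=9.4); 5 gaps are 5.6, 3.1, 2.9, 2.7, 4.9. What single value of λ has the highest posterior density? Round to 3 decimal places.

Σ times = 19.2. Posterior: Gamma(shape = 3.5+5 = 8.5, rate = 9.4+19.2 = 28.6).
Mode = (α−1)/β = 7.5/28.6 = 0.262.
Mean = α/β = 8.5/28.6 = 0.297.
This is the posterior mode — the MAP estimate.

0.262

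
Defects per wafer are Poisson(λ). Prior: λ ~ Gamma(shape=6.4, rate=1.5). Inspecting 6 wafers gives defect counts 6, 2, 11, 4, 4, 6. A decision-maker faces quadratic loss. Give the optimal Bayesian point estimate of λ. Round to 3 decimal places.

Σ counts = 33. Posterior: Gamma(shape = 6.4+33 = 39.4, rate = 1.5+6 = 7.5).
Mode = (α−1)/β = 38.4/7.5 = 5.120.
Mean = α/β = 39.4/7.5 = 5.253.
Quadratic loss ⇒ the optimal estimator is the posterior mean.

5.253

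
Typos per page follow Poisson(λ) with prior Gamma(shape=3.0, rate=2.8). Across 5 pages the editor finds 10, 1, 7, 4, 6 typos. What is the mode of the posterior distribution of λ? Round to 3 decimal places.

Σ counts = 28. Posterior: Gamma(shape = 3.0+28 = 31.0, rate = 2.8+5 = 7.8).
Mode = (α−1)/β = 30.0/7.8 = 3.846.
Mean = α/β = 31.0/7.8 = 3.974.
This is the posterior mode — the MAP estimate.

3.846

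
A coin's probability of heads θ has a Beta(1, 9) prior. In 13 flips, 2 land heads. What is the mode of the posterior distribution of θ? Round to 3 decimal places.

Posterior: Beta(1+2, 9+11) = Beta(3, 20).
Mode = (3−1)/(3+20−2) = 2/21 = 0.095.
Mean = 3/(3+20) = 3/23 = 0.130.
This is the posterior mode — the MAP estimate.

0.095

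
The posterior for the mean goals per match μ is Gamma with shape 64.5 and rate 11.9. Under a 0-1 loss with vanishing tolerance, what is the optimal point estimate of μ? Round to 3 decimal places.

Mode = (α−1)/β = 63.5/11.9 = 5.336.
Mean = α/β = 64.5/11.9 = 5.420.
This is the posterior mode — the MAP estimate.

5.336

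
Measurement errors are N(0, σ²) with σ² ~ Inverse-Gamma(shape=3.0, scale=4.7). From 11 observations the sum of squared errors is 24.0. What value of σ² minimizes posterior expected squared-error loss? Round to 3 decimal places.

Posterior: Inverse-Gamma(shape = 3.0+11/2 = 8.5, scale = 4.7+24.0/2 = 16.7).
Mode = β/(α+1) = 16.7/9.5 = 1.758.
Mean = β/(α−1) = 16.7/7.5 = 2.227.
Squared-error loss ⇒ the optimal estimator is the posterior mean.

2.227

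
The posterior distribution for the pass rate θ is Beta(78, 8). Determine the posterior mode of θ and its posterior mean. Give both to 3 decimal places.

Mode = (78−1)/(78+8−2) = 77/84 = 0.917.
Mean = 78/(78+8) = 78/86 = 0.907.
The mean is pulled below the mode by the posterior's left skew.

MAP = 0.917; posterior mean = 0.907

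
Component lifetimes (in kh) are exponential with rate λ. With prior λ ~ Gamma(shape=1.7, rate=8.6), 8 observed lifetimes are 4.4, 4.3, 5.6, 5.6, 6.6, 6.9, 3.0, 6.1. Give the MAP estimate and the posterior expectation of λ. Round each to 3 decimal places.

MAP estimate = 0.170, posterior expectation = 0.190

Σ times = 42.5. Posterior: Gamma(shape = 1.7+8 = 9.7, rate = 8.6+42.5 = 51.1).
Mode = (α−1)/β = 8.7/51.1 = 0.170.
Mean = α/β = 9.7/51.1 = 0.190.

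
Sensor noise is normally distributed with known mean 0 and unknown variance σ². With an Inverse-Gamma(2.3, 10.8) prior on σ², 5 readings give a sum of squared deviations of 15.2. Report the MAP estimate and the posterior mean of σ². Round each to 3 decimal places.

MAP = 3.172, posterior mean = 4.842

Posterior: Inverse-Gamma(shape = 2.3+5/2 = 4.8, scale = 10.8+15.2/2 = 18.4).
Mode = β/(α+1) = 18.4/5.8 = 3.172.
Mean = β/(α−1) = 18.4/3.8 = 4.842.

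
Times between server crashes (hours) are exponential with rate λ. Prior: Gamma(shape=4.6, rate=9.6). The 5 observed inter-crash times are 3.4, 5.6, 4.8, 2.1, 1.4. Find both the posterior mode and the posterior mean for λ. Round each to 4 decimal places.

λ_MAP = 0.3197, E[λ|data] = 0.3569

Σ times = 17.3. Posterior: Gamma(shape = 4.6+5 = 9.6, rate = 9.6+17.3 = 26.9).
Mode = (α−1)/β = 8.6/26.9 = 0.3197.
Mean = α/β = 9.6/26.9 = 0.3569.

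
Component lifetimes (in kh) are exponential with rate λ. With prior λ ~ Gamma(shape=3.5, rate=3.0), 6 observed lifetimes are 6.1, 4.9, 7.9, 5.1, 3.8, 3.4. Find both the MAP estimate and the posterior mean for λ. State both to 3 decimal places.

MAP = 0.249, posterior mean = 0.278

Σ times = 31.2. Posterior: Gamma(shape = 3.5+6 = 9.5, rate = 3.0+31.2 = 34.2).
Mode = (α−1)/β = 8.5/34.2 = 0.249.
Mean = α/β = 9.5/34.2 = 0.278.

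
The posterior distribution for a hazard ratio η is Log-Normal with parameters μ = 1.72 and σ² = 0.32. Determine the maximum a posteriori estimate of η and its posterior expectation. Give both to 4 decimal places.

MAP = 4.0552, posterior mean = 6.5535

Mode = exp(μ − σ²) = exp(1.40) = 4.0552.
Mean = exp(μ + σ²/2) = exp(1.880) = 6.5535.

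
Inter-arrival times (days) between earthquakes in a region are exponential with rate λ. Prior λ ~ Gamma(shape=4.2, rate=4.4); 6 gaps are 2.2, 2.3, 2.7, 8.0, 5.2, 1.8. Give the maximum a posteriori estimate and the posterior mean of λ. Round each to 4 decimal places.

Σ times = 22.2. Posterior: Gamma(shape = 4.2+6 = 10.2, rate = 4.4+22.2 = 26.6).
Mode = (α−1)/β = 9.2/26.6 = 0.3459.
Mean = α/β = 10.2/26.6 = 0.3835.
Right-skewed posterior ⇒ mode < mean.

MAP = 0.3459; posterior mean = 0.3835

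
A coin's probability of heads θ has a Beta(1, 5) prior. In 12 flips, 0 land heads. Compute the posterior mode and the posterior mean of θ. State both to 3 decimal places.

Posterior: Beta(1+0, 5+12) = Beta(1, 17).
Since α = 1 ≤ 1 and β > 1, the Beta density is monotone decreasing on [0,1]; the mode is at 0.
Mean = 1/(1+17) = 0.056.

MAP: 0.000. Posterior mean: 0.056.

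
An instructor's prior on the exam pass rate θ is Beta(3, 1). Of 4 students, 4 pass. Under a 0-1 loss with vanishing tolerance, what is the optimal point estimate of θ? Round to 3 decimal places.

Posterior: Beta(3+4, 1+0) = Beta(7, 1).
Since β = 1 ≤ 1 and α > 1, the Beta density is monotone increasing on [0,1]; the mode is at 1.
Mean = 7/(7+1) = 0.875.
This is the posterior mode — the MAP estimate.

1.000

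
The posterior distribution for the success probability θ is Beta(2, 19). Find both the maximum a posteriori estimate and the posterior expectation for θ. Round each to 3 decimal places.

Mode = (2−1)/(2+19−2) = 1/19 = 0.053.
Mean = 2/(2+19) = 2/21 = 0.095.

maximum a posteriori estimate = 0.053, posterior expectation = 0.095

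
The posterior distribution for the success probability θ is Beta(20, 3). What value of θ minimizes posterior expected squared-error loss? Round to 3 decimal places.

Mode = (20−1)/(20+3−2) = 19/21 = 0.905.
Mean = 20/(20+3) = 20/23 = 0.870.
Squared-error loss ⇒ the optimal estimator is the posterior mean.

0.870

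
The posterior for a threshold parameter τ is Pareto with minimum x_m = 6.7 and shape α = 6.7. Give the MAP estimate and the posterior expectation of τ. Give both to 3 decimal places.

The Pareto density is strictly decreasing on [x_m, ∞), so the mode is x_m = 6.700.
Mean = α·x_m/(α−1) = 6.7·6.7/5.7 = 7.875.
The mean is pulled above the mode by the posterior's right skew.

MAP = 6.700, posterior mean = 7.875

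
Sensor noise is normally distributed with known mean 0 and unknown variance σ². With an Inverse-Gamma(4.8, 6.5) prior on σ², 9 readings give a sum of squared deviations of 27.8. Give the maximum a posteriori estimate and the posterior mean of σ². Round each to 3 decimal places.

MAP = 1.981; posterior mean = 2.458

Posterior: Inverse-Gamma(shape = 4.8+9/2 = 9.3, scale = 6.5+27.8/2 = 20.4).
Mode = β/(α+1) = 20.4/10.3 = 1.981.
Mean = β/(α−1) = 20.4/8.3 = 2.458.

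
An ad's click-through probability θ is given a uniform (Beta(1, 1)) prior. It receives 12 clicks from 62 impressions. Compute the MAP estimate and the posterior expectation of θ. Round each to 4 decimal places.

MAP: 0.1935. Posterior mean: 0.2031.

Posterior: Beta(1+12, 1+50) = Beta(13, 51).
Mode = (13−1)/(13+51−2) = 12/62 = 0.1935.
With a flat prior the MAP equals the MLE, 12/62.
Mean = 13/(13+51) = 13/64 = 0.2031.
Right-skewed posterior ⇒ mode < mean.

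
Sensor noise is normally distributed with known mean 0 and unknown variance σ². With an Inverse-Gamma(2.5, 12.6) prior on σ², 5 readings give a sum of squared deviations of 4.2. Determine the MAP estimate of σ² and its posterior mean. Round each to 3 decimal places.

MAP = 2.450; posterior mean = 3.675

Posterior: Inverse-Gamma(shape = 2.5+5/2 = 5.0, scale = 12.6+4.2/2 = 14.7).
Mode = β/(α+1) = 14.7/6.0 = 2.450.
Mean = β/(α−1) = 14.7/4.0 = 3.675.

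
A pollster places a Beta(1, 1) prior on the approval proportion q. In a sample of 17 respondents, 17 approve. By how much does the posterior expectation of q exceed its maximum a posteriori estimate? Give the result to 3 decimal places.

Posterior: Beta(1+17, 1+0) = Beta(18, 1).
Since β = 1 ≤ 1 and α > 1, the Beta density is monotone increasing on [0,1]; the mode is at 1.
Mean = 18/(18+1) = 0.947.
Difference = 0.947 − 1.000 = -0.053.
Mode > mean: the posterior has a left tail.

-0.053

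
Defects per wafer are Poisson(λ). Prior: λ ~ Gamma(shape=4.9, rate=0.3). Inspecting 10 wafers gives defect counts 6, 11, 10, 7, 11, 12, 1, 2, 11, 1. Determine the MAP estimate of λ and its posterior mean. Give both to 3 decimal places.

Σ counts = 72. Posterior: Gamma(shape = 4.9+72 = 76.9, rate = 0.3+10 = 10.3).
Mode = (α−1)/β = 75.9/10.3 = 7.369.
Mean = α/β = 76.9/10.3 = 7.466.

MAP = 7.369; posterior mean = 7.466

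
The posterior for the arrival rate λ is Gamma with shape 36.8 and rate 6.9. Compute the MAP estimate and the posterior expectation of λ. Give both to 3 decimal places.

MAP estimate = 5.188, posterior expectation = 5.333

Mode = (α−1)/β = 35.8/6.9 = 5.188.
Mean = α/β = 36.8/6.9 = 5.333.
Right-skewed posterior ⇒ mode < mean.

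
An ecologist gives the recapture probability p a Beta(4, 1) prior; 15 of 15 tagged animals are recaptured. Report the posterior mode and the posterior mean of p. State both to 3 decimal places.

MAP = 1.000, posterior mean = 0.950

Posterior: Beta(4+15, 1+0) = Beta(19, 1).
Since β = 1 ≤ 1 and α > 1, the Beta density is monotone increasing on [0,1]; the mode is at 1.
Mean = 19/(19+1) = 0.950.
The mean is pulled below the mode by the posterior's left skew.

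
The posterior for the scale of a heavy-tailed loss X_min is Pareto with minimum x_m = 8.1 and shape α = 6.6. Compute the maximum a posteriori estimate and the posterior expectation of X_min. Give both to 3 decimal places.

The Pareto density is strictly decreasing on [x_m, ∞), so the mode is x_m = 8.100.
Mean = α·x_m/(α−1) = 6.6·8.1/5.6 = 9.546.

maximum a posteriori estimate = 8.100, posterior expectation = 9.546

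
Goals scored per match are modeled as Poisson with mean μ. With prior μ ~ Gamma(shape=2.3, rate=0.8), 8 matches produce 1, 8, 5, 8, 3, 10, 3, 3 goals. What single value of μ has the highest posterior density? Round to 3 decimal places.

Σ counts = 41. Posterior: Gamma(shape = 2.3+41 = 43.3, rate = 0.8+8 = 8.8).
Mode = (α−1)/β = 42.3/8.8 = 4.807.
Mean = α/β = 43.3/8.8 = 4.920.
This is the posterior mode — the MAP estimate.

4.807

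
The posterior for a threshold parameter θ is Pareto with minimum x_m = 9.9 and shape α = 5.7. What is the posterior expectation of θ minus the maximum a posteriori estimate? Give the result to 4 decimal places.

2.1064

The Pareto density is strictly decreasing on [x_m, ∞), so the mode is x_m = 9.9000.
Mean = α·x_m/(α−1) = 5.7·9.9/4.7 = 12.0064.
Difference = 12.0064 − 9.9000 = 2.1064.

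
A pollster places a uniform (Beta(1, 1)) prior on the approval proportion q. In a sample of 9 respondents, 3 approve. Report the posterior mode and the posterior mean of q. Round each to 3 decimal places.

MAP = 0.333, posterior mean = 0.364

Posterior: Beta(1+3, 1+6) = Beta(4, 7).
Mode = (4−1)/(4+7−2) = 3/9 = 0.333.
Mean = 4/(4+7) = 4/11 = 0.364.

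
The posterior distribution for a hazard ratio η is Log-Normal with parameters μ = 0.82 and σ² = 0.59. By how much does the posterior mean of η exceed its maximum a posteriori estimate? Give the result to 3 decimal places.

1.791

Mode = exp(μ − σ²) = exp(0.23) = 1.259.
Mean = exp(μ + σ²/2) = exp(1.115) = 3.050.
Difference = 3.050 − 1.259 = 1.791.
Right-skewed posterior ⇒ mode < mean.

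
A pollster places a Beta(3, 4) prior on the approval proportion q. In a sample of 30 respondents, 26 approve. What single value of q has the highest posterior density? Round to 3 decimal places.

Posterior: Beta(3+26, 4+4) = Beta(29, 8).
Mode = (29−1)/(29+8−2) = 28/35 = 0.800.
Mean = 29/(29+8) = 29/37 = 0.784.
This is the posterior mode — the MAP estimate.

0.800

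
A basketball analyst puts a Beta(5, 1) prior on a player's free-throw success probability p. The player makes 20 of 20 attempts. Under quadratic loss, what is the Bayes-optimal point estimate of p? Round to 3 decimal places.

Posterior: Beta(5+20, 1+0) = Beta(25, 1).
Since β = 1 ≤ 1 and α > 1, the Beta density is monotone increasing on [0,1]; the mode is at 1.
Mean = 25/(25+1) = 0.962.
Quadratic loss ⇒ the optimal estimator is the posterior mean.

0.962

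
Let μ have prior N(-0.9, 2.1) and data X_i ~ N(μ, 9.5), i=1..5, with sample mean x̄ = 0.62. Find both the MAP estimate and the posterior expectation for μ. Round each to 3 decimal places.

MAP = -0.102, posterior mean = -0.102

Posterior for μ is Normal. Precision-weighted mean: (1/2.1·-0.9 + 5/9.5·0.62) / (1/2.1 + 5/9.5) = -0.102.
A Normal posterior is symmetric, so mode = mean.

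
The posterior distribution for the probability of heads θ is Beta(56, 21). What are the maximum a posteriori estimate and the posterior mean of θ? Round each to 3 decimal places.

θ_MAP = 0.733, E[θ|data] = 0.727

Mode = (56−1)/(56+21−2) = 55/75 = 0.733.
Mean = 56/(56+21) = 56/77 = 0.727.
Mode > mean: the posterior has a left tail.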